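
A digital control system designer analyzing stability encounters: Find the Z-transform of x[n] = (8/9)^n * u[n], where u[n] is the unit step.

The Z-transform of a^n * u[n] is z/(z-a) for |z| > |a|.
Here a = 8/9, so X(z) = z/(z - (8/9)) = 9z/(9z - 8)
ROC: |z| > 8/9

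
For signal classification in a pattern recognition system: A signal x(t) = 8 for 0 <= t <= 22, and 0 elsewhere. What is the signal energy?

Energy = integral of |x(t)|^2 dt over the signal duration
= 8^2 * 22 = 64 * 22 = 1408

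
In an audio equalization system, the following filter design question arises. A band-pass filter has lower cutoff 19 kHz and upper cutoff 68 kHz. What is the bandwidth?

Bandwidth = f_high - f_low
= 68 kHz - 19 kHz = 49 kHz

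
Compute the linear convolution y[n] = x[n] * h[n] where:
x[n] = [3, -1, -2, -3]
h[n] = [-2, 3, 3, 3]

y[n] = sum_k x[k]*h[n-k]. Output length = len(x) + len(h) - 1 = 4 + 4 - 1 = 7.
y[0] = 3*-2 = -6
y[1] = -1*-2 + 3*3 = 11
y[2] = -2*-2 + -1*3 + 3*3 = 10
y[3] = -3*-2 + -2*3 + -1*3 + 3*3 = 6
y[4] = -3*3 + -2*3 + -1*3 = -18
y[5] = -3*3 + -2*3 = -15
y[6] = -3*3 = -9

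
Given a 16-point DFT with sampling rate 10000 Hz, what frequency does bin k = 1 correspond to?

The frequency of DFT bin k is: f_k = k * f_s / N
f_1 = 1 * 10000 / 16 = 625 Hz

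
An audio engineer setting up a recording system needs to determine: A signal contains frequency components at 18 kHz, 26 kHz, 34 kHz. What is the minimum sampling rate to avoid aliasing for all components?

The highest frequency component is f_max = 34 kHz.
Nyquist rate = 2 * f_max = 2 * 34 kHz = 68 kHz.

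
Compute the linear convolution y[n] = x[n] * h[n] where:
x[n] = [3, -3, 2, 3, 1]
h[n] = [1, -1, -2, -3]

y[n] = sum_k x[k]*h[n-k]. Output length = len(x) + len(h) - 1 = 5 + 4 - 1 = 8.
y[0] = 3*1 = 3
y[1] = -3*1 + 3*-1 = -6
y[2] = 2*1 + -3*-1 + 3*-2 = -1
y[3] = 3*1 + 2*-1 + -3*-2 + 3*-3 = -2
y[4] = 1*1 + 3*-1 + 2*-2 + -3*-3 = 3
y[5] = 1*-1 + 3*-2 + 2*-3 = -13
y[6] = 1*-2 + 3*-3 = -11
y[7] = 1*-3 = -3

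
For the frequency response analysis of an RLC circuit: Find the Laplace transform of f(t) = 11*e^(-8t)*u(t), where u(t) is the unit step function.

Standard Laplace transform pair:
e^(-at)*u(t) <-> 1/(s+a)
With a = 8: L{11*e^(-8t)*u(t)} = 11/(s+8), ROC: Re(s) > -8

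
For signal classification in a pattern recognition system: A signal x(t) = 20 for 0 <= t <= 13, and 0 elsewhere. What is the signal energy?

Energy = integral of |x(t)|^2 dt over the signal duration
= 20^2 * 13 = 400 * 13 = 5200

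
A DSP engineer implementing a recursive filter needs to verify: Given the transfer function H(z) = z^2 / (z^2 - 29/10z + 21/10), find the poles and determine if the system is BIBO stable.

Poles are roots of the denominator: z^2 - 29/10z + 21/10 = 0.
Quadratic formula: z = [-(-29/10) +/- sqrt((-29/10)^2 - 4*(21/10))] / 2
Discriminant = 841/100 - 42/5 = 1/100; sqrt = 1/10.
z = (29/10 +/- 1/10) / 2 => z = 3/2 or z = 7/5.
|p1| = 7/5, |p2| = 3/2.
For BIBO stability, all poles must lie inside the unit circle (|p| < 1).
System is UNSTABLE since at least one |p| >= 1.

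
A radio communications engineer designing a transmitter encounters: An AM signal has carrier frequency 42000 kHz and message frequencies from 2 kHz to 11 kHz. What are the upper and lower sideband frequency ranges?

Upper sideband (USB) = fc + [fm_low, fm_high] = 42000 + [2, 11] = [42002, 42011] kHz
Lower sideband (LSB) = fc - [fm_high, fm_low] = 42000 - [11, 2] = [41989, 41998] kHz
Total occupied spectrum: 41989 kHz to 42011 kHz (plus carrier at 42000 kHz)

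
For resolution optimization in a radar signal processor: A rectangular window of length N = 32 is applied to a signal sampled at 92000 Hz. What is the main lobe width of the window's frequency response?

For a rectangular window of length N,
the main lobe width in frequency is 2*f_s/N.
= 2*92000/32 = 5750 Hz
This determines the minimum frequency separation for resolving two sinusoids.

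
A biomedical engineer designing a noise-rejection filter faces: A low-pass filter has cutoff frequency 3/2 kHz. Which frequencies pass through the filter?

A low-pass filter passes all frequencies below the cutoff frequency 3/2 kHz and attenuates higher frequencies.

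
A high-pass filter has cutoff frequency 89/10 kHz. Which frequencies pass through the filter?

A high-pass filter passes all frequencies above the cutoff frequency 89/10 kHz and attenuates lower frequencies.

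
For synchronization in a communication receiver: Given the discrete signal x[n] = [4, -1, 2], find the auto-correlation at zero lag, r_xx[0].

The auto-correlation at zero lag r_xx[0] equals the signal energy.
r_xx[0] = sum of x[n]^2 = 4^2 + (-1)^2 + 2^2
= 16 + 1 + 4 = 21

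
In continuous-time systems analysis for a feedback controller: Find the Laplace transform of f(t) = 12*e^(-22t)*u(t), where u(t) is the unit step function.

Standard Laplace transform pair:
e^(-at)*u(t) <-> 1/(s+a)
With a = 22: L{12*e^(-22t)*u(t)} = 12/(s+22), ROC: Re(s) > -22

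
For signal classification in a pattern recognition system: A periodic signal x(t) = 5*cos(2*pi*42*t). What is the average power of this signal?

Average power of A*cos(wt) is A^2/2.
P = 5^2 / 2 = 25/2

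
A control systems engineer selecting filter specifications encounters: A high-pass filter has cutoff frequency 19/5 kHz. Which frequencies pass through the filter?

A high-pass filter passes all frequencies above the cutoff frequency 19/5 kHz and attenuates lower frequencies.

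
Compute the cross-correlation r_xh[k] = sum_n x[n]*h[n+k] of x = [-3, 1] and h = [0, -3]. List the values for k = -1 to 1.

Both sequences indexed from 0 and zero outside their support.
Lags with overlap: k = -1 to 1.
  r_xh[-1] = x[1]*h[0] = 0
  r_xh[0] = x[0]*h[0] + x[1]*h[1] = -3
  r_xh[1] = x[0]*h[1] = 9
r_xh = [0, -3, 9] (for k = -1, ..., 1)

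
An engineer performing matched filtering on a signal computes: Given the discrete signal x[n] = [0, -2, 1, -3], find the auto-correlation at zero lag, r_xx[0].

The auto-correlation at zero lag r_xx[0] equals the signal energy.
r_xx[0] = sum of x[n]^2 = 0^2 + (-2)^2 + 1^2 + (-3)^2
= 0 + 4 + 1 + 9 = 14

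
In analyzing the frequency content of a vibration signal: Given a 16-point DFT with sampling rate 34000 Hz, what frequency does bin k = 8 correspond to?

The frequency of DFT bin k is: f_k = k * f_s / N
f_8 = 8 * 34000 / 16 = 17000 Hz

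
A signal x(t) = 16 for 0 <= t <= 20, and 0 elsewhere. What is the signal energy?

Energy = integral of |x(t)|^2 dt over the signal duration
= 16^2 * 20 = 256 * 20 = 5120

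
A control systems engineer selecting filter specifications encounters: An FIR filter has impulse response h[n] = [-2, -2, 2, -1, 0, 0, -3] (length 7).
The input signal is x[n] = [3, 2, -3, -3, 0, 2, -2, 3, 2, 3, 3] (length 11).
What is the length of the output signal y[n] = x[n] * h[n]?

For linear convolution, the output length is:
len(y) = len(x) + len(h) - 1 = 11 + 7 - 1 = 17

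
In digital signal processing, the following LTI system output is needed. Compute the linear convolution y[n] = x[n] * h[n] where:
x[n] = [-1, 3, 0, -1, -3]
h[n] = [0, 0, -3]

y[n] = sum_k x[k]*h[n-k]. Output length = len(x) + len(h) - 1 = 5 + 3 - 1 = 7.
y[0] = -1*0 = 0
y[1] = 3*0 + -1*0 = 0
y[2] = 0*0 + 3*0 + -1*-3 = 3
y[3] = -1*0 + 0*0 + 3*-3 = -9
y[4] = -3*0 + -1*0 + 0*-3 = 0
y[5] = -3*0 + -1*-3 = 3
y[6] = -3*-3 = 9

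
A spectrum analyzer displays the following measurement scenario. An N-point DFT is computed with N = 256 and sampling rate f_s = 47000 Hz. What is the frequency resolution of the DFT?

DFT frequency resolution = f_s / N
= 47000 / 256 = 5875/32 Hz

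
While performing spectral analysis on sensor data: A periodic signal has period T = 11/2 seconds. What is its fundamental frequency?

The fundamental frequency is the reciprocal of the period.
f = 1/T = 1/(11/2) = 2/11 Hz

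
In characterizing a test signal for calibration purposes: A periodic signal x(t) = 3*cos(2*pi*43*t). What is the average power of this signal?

Average power of A*cos(wt) is A^2/2.
P = 3^2 / 2 = 9/2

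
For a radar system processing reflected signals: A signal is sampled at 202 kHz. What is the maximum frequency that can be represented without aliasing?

The maximum frequency that can be represented without aliasing
is the Nyquist frequency: f_max = f_s / 2 = 202 kHz / 2 = 101 kHz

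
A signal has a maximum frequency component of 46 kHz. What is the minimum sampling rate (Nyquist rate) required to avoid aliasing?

By the Nyquist-Shannon sampling theorem,
the minimum sampling rate (Nyquist rate) must be at least 2 * f_max.
Nyquist rate = 2 * 46 kHz = 92 kHz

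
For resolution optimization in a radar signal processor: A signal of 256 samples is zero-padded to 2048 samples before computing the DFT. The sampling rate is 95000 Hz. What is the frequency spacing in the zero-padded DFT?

Original DFT: N = 256, resolution = f_s/N = 95000/256 = 11875/32 Hz
Zero-padded DFT: N = 2048, resolution = f_s/N = 95000/2048 = 11875/256 Hz
Zero-padding interpolates the spectrum (finer frequency grid)
but does NOT improve the true spectral resolution (ability to resolve close frequencies).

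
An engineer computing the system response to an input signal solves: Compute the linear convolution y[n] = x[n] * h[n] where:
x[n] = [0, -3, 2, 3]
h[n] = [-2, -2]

y[n] = sum_k x[k]*h[n-k]. Output length = len(x) + len(h) - 1 = 4 + 2 - 1 = 5.
y[0] = 0*-2 = 0
y[1] = -3*-2 + 0*-2 = 6
y[2] = 2*-2 + -3*-2 = 2
y[3] = 3*-2 + 2*-2 = -10
y[4] = 3*-2 = -6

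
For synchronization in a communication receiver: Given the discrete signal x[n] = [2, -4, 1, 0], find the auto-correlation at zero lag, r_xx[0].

The auto-correlation at zero lag r_xx[0] equals the signal energy.
r_xx[0] = sum of x[n]^2 = 2^2 + (-4)^2 + 1^2 + 0^2
= 4 + 16 + 1 + 0 = 21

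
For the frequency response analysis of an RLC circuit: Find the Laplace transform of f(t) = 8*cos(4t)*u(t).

Standard pair: cos(wt)*u(t) <-> s/(s^2+w^2)
With w = 4: L{8*cos(4t)*u(t)} = 8s/(s^2+16)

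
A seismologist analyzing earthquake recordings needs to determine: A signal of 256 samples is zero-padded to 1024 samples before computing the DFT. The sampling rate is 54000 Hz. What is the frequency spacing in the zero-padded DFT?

Original DFT: N = 256, resolution = f_s/N = 54000/256 = 3375/16 Hz
Zero-padded DFT: N = 1024, resolution = f_s/N = 54000/1024 = 3375/64 Hz
Zero-padding interpolates the spectrum (finer frequency grid)
but does NOT improve the true spectral resolution (ability to resolve close frequencies).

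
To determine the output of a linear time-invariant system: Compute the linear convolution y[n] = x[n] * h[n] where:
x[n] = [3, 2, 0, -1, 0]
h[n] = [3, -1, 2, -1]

y[n] = sum_k x[k]*h[n-k]. Output length = len(x) + len(h) - 1 = 5 + 4 - 1 = 8.
y[0] = 3*3 = 9
y[1] = 2*3 + 3*-1 = 3
y[2] = 0*3 + 2*-1 + 3*2 = 4
y[3] = -1*3 + 0*-1 + 2*2 + 3*-1 = -2
y[4] = 0*3 + -1*-1 + 0*2 + 2*-1 = -1
y[5] = 0*-1 + -1*2 + 0*-1 = -2
y[6] = 0*2 + -1*-1 = 1
y[7] = 0*-1 = 0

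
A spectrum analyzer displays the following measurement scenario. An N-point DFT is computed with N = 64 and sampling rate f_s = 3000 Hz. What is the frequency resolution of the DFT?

DFT frequency resolution = f_s / N
= 3000 / 64 = 375/8 Hz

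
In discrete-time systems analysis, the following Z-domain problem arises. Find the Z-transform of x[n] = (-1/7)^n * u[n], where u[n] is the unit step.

The Z-transform of a^n * u[n] is z/(z-a) for |z| > |a|.
Here a = -1/7, so X(z) = z/(z - (-1/7)) = 7z/(7z + 1)
ROC: |z| > 1/7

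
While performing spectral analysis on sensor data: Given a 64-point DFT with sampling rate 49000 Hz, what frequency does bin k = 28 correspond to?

The frequency of DFT bin k is: f_k = k * f_s / N
f_28 = 28 * 49000 / 64 = 42875/2 Hz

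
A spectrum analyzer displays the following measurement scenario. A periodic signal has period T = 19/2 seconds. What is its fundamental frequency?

The fundamental frequency is the reciprocal of the period.
f = 1/T = 1/(19/2) = 2/19 Hz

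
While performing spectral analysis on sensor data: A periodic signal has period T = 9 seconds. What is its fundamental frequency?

The fundamental frequency is the reciprocal of the period.
f = 1/T = 1/(9) = 1/9 Hz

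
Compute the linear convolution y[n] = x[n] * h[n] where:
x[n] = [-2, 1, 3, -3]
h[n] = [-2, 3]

y[n] = sum_k x[k]*h[n-k]. Output length = len(x) + len(h) - 1 = 4 + 2 - 1 = 5.
y[0] = -2*-2 = 4
y[1] = 1*-2 + -2*3 = -8
y[2] = 3*-2 + 1*3 = -3
y[3] = -3*-2 + 3*3 = 15
y[4] = -3*3 = -9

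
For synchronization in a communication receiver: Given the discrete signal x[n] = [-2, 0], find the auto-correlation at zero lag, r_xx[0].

The auto-correlation at zero lag r_xx[0] equals the signal energy.
r_xx[0] = sum of x[n]^2 = (-2)^2 + 0^2
= 4 + 0 = 4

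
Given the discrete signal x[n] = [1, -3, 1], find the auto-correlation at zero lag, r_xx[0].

The auto-correlation at zero lag r_xx[0] equals the signal energy.
r_xx[0] = sum of x[n]^2 = 1^2 + (-3)^2 + 1^2
= 1 + 9 + 1 = 11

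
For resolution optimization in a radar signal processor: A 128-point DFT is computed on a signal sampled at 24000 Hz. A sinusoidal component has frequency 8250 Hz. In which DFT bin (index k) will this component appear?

DFT frequency resolution = f_s/N = 24000/128 = 375/2 Hz
Bin index k = f_signal / resolution = 8250 / 375/2 = 44
The signal frequency 8250 Hz falls in DFT bin k = 44.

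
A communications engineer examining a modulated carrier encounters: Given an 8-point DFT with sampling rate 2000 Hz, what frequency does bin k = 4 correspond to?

The frequency of DFT bin k is: f_k = k * f_s / N
f_4 = 4 * 2000 / 8 = 1000 Hz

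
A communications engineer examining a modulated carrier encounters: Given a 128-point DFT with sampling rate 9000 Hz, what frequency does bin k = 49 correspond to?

The frequency of DFT bin k is: f_k = k * f_s / N
f_49 = 49 * 9000 / 128 = 55125/16 Hz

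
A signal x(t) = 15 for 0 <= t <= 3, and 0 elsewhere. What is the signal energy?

Energy = integral of |x(t)|^2 dt over the signal duration
= 15^2 * 3 = 225 * 3 = 675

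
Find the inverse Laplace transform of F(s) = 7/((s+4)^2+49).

Standard pair: w/((s+a)^2+w^2) <-> e^(-at)*sin(wt)*u(t)
With a=4, w=7: f(t) = e^(-4t)*sin(7t)*u(t)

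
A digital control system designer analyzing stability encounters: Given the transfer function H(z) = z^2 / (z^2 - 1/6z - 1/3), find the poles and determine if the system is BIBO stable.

Poles are roots of the denominator: z^2 - 1/6z - 1/3 = 0.
Quadratic formula: z = [-(-1/6) +/- sqrt((-1/6)^2 - 4*(-1/3))] / 2
Discriminant = 1/36 + 4/3 = 49/36; sqrt = 7/6.
z = (1/6 +/- 7/6) / 2 => z = 2/3 or z = -1/2.
|p1| = 1/2, |p2| = 2/3.
For BIBO stability, all poles must lie inside the unit circle (|p| < 1).
System is STABLE since both |p| < 1.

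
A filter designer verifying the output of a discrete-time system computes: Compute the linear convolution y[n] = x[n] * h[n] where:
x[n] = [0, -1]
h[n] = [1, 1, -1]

y[n] = sum_k x[k]*h[n-k]. Output length = len(x) + len(h) - 1 = 2 + 3 - 1 = 4.
y[0] = 0*1 = 0
y[1] = -1*1 + 0*1 = -1
y[2] = -1*1 + 0*-1 = -1
y[3] = -1*-1 = 1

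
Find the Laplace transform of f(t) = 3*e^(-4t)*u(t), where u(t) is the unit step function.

Standard Laplace transform pair:
e^(-at)*u(t) <-> 1/(s+a)
With a = 4: L{3*e^(-4t)*u(t)} = 3/(s+4), ROC: Re(s) > -4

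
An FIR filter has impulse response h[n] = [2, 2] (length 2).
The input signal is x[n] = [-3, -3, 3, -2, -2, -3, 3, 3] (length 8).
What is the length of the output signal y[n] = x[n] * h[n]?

For linear convolution, the output length is:
len(y) = len(x) + len(h) - 1 = 8 + 2 - 1 = 9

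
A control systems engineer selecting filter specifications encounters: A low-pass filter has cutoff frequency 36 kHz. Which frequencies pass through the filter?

A low-pass filter passes all frequencies below the cutoff frequency 36 kHz and attenuates higher frequencies.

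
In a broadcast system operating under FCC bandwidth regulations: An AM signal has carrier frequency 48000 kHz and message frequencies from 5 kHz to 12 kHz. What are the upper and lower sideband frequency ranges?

Upper sideband (USB) = fc + [fm_low, fm_high] = 48000 + [5, 12] = [48005, 48012] kHz
Lower sideband (LSB) = fc - [fm_high, fm_low] = 48000 - [12, 5] = [47988, 47995] kHz
Total occupied spectrum: 47988 kHz to 48012 kHz (plus carrier at 48000 kHz)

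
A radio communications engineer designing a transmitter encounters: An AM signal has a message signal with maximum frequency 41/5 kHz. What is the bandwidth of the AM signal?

In AM (double-sideband), the bandwidth is twice the message frequency.
BW = 2 * f_m = 2 * 41/5 kHz = 82/5 kHz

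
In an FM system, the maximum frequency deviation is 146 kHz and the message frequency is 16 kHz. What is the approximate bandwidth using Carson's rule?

Carson's rule: BW = 2*(delta_f + f_m)
= 2*(146 + 16) kHz = 324 kHz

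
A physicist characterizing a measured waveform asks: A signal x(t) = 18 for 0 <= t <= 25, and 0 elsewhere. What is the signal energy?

Energy = integral of |x(t)|^2 dt over the signal duration
= 18^2 * 25 = 324 * 25 = 8100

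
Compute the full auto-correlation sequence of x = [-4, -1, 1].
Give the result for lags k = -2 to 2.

r_xx[k] = sum_m x[m]*x[m+k], indexed from 0, for k = -2 to 2:
  r_xx[-2] = x[2]*x[0] = -4
  r_xx[-1] = x[1]*x[0] + x[2]*x[1] = 3
  r_xx[0] = x[0]*x[0] + x[1]*x[1] + x[2]*x[2] = 18
  r_xx[1] = x[0]*x[1] + x[1]*x[2] = 3
  r_xx[2] = x[0]*x[2] = -4
r_xx = [-4, 3, 18, 3, -4]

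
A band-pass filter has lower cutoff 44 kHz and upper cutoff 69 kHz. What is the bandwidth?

Bandwidth = f_high - f_low
= 69 kHz - 44 kHz = 25 kHz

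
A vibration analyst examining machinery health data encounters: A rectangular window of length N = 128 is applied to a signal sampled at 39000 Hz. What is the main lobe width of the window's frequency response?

For a rectangular window of length N,
the main lobe width in frequency is 2*f_s/N.
= 2*39000/128 = 4875/8 Hz
This determines the minimum frequency separation for resolving two sinusoids.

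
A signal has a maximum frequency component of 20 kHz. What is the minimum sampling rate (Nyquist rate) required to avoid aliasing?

By the Nyquist-Shannon sampling theorem,
the minimum sampling rate (Nyquist rate) must be at least 2 * f_max.
Nyquist rate = 2 * 20 kHz = 40 kHz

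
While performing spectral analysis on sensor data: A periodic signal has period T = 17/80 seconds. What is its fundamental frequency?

The fundamental frequency is the reciprocal of the period.
f = 1/T = 1/(17/80) = 80/17 Hz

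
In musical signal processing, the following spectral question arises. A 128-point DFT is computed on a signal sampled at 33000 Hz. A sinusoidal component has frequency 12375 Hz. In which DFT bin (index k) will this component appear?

DFT frequency resolution = f_s/N = 33000/128 = 4125/16 Hz
Bin index k = f_signal / resolution = 12375 / 4125/16 = 48
The signal frequency 12375 Hz falls in DFT bin k = 48.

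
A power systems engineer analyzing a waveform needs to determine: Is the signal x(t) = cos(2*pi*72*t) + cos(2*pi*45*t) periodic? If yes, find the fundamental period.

f1 = 72 Hz, f2 = 45 Hz
Period T1 = 1/72, T2 = 1/45
Ratio T1/T2 = 45/72, which is rational.
The signal is periodic with fundamental period T = 1/GCD(72,45) = 1/9 s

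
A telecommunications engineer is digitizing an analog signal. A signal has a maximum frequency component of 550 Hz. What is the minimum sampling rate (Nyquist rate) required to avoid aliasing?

By the Nyquist-Shannon sampling theorem,
the minimum sampling rate (Nyquist rate) must be at least 2 * f_max.
Nyquist rate = 2 * 550 Hz = 1100 Hz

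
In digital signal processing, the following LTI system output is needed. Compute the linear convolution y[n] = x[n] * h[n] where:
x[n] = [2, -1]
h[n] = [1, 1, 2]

y[n] = sum_k x[k]*h[n-k]. Output length = len(x) + len(h) - 1 = 2 + 3 - 1 = 4.
y[0] = 2*1 = 2
y[1] = -1*1 + 2*1 = 1
y[2] = -1*1 + 2*2 = 3
y[3] = -1*2 = -2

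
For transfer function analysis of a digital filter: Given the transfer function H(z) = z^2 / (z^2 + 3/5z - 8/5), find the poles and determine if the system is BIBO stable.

Poles are roots of the denominator: z^2 + 3/5z - 8/5 = 0.
Quadratic formula: z = [-(3/5) +/- sqrt((3/5)^2 - 4*(-8/5))] / 2
Discriminant = 9/25 + 32/5 = 169/25; sqrt = 13/5.
z = (-3/5 +/- 13/5) / 2 => z = 1 or z = -8/5.
|p1| = 1, |p2| = 8/5.
For BIBO stability, all poles must lie inside the unit circle (|p| < 1).
System is UNSTABLE since at least one |p| >= 1.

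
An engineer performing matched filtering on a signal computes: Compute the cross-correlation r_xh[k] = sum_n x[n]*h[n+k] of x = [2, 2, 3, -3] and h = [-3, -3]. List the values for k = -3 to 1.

Both sequences indexed from 0 and zero outside their support.
Lags with overlap: k = -3 to 1.
  r_xh[-3] = x[3]*h[0] = 9
  r_xh[-2] = x[2]*h[0] + x[3]*h[1] = 0
  r_xh[-1] = x[1]*h[0] + x[2]*h[1] = -15
  r_xh[0] = x[0]*h[0] + x[1]*h[1] = -12
  r_xh[1] = x[0]*h[1] = -6
r_xh = [9, 0, -15, -12, -6] (for k = -3, ..., 1)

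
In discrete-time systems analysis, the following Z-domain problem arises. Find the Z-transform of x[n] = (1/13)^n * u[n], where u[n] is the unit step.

The Z-transform of a^n * u[n] is z/(z-a) for |z| > |a|.
Here a = 1/13, so X(z) = z/(z - (1/13)) = 13z/(13z - 1)
ROC: |z| > 1/13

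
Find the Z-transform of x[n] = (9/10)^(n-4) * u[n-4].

Time-shifting property: if X(z) = Z{x[n]}, then Z{x[n-d]} = z^(-d) * X(z)
X(z) = z/(z - 9/10) for x[n] = (9/10)^n * u[n]
Z{x[n-4]} = z^(-4) * z/(z - 9/10) = z^(-3)/(z - 9/10)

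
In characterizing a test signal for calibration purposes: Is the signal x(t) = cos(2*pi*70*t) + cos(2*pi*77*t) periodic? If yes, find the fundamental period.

f1 = 70 Hz, f2 = 77 Hz
Period T1 = 1/70, T2 = 1/77
Ratio T1/T2 = 77/70, which is rational.
The signal is periodic with fundamental period T = 1/GCD(70,77) = 1/7 s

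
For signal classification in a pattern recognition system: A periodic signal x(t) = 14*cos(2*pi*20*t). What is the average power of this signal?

Average power of A*cos(wt) is A^2/2.
P = 14^2 / 2 = 196/2 = 98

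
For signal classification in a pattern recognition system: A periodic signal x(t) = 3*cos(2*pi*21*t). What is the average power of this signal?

Average power of A*cos(wt) is A^2/2.
P = 3^2 / 2 = 9/2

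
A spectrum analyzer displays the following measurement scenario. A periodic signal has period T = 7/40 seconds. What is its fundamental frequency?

The fundamental frequency is the reciprocal of the period.
f = 1/T = 1/(7/40) = 40/7 Hz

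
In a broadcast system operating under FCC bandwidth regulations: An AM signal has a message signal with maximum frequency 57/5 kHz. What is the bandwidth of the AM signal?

In AM (double-sideband), the bandwidth is twice the message frequency.
BW = 2 * f_m = 2 * 57/5 kHz = 114/5 kHz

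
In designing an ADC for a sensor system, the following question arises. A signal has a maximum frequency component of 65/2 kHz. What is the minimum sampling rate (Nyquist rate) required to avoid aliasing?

By the Nyquist-Shannon sampling theorem,
the minimum sampling rate (Nyquist rate) must be at least 2 * f_max.
Nyquist rate = 2 * 65/2 kHz = 65 kHz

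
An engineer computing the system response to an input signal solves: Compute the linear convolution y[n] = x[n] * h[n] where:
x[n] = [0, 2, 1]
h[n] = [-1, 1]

y[n] = sum_k x[k]*h[n-k]. Output length = len(x) + len(h) - 1 = 3 + 2 - 1 = 4.
y[0] = 0*-1 = 0
y[1] = 2*-1 + 0*1 = -2
y[2] = 1*-1 + 2*1 = 1
y[3] = 1*1 = 1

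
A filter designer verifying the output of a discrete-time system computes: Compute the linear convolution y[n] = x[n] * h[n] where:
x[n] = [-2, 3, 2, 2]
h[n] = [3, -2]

y[n] = sum_k x[k]*h[n-k]. Output length = len(x) + len(h) - 1 = 4 + 2 - 1 = 5.
y[0] = -2*3 = -6
y[1] = 3*3 + -2*-2 = 13
y[2] = 2*3 + 3*-2 = 0
y[3] = 2*3 + 2*-2 = 2
y[4] = 2*-2 = -4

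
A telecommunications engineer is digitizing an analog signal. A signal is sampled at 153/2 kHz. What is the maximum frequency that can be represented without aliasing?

The maximum frequency that can be represented without aliasing
is the Nyquist frequency: f_max = f_s / 2 = 153/2 kHz / 2 = 153/4 kHz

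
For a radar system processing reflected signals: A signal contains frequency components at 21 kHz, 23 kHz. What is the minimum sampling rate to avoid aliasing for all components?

The highest frequency component is f_max = 23 kHz.
Nyquist rate = 2 * f_max = 2 * 23 kHz = 46 kHz.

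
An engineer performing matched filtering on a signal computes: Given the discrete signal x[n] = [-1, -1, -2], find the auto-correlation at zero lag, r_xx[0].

The auto-correlation at zero lag r_xx[0] equals the signal energy.
r_xx[0] = sum of x[n]^2 = (-1)^2 + (-1)^2 + (-2)^2
= 1 + 1 + 4 = 6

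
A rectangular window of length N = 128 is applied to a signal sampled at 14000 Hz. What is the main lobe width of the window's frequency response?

For a rectangular window of length N,
the main lobe width in frequency is 2*f_s/N.
= 2*14000/128 = 875/4 Hz
This determines the minimum frequency separation for resolving two sinusoids.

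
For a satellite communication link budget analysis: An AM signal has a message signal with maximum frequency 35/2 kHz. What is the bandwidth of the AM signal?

In AM (double-sideband), the bandwidth is twice the message frequency.
BW = 2 * f_m = 2 * 35/2 kHz = 35 kHz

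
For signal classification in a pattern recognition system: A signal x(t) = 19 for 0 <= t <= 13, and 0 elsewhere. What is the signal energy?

Energy = integral of |x(t)|^2 dt over the signal duration
= 19^2 * 13 = 361 * 13 = 4693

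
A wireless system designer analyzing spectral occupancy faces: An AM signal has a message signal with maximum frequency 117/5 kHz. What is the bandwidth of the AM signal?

In AM (double-sideband), the bandwidth is twice the message frequency.
BW = 2 * f_m = 2 * 117/5 kHz = 234/5 kHz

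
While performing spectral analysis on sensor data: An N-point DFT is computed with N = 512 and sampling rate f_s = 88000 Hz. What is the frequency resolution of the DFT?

DFT frequency resolution = f_s / N
= 88000 / 512 = 1375/8 Hz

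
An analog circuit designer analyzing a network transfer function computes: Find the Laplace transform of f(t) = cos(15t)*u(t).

Standard pair: cos(wt)*u(t) <-> s/(s^2+w^2)
With w = 15: L{cos(15t)*u(t)} = s/(s^2+225)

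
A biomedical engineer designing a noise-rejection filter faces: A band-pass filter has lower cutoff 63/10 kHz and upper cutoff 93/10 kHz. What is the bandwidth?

Bandwidth = f_high - f_low
= 93/10 kHz - 63/10 kHz = 3 kHz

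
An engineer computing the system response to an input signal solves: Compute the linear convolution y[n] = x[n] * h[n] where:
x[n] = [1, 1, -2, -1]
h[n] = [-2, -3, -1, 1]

y[n] = sum_k x[k]*h[n-k]. Output length = len(x) + len(h) - 1 = 4 + 4 - 1 = 7.
y[0] = 1*-2 = -2
y[1] = 1*-2 + 1*-3 = -5
y[2] = -2*-2 + 1*-3 + 1*-1 = 0
y[3] = -1*-2 + -2*-3 + 1*-1 + 1*1 = 8
y[4] = -1*-3 + -2*-1 + 1*1 = 6
y[5] = -1*-1 + -2*1 = -1
y[6] = -1*1 = -1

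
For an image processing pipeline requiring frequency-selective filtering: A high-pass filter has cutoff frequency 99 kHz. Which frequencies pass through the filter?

A high-pass filter passes all frequencies above the cutoff frequency 99 kHz and attenuates lower frequencies.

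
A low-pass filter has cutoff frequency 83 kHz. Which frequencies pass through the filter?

A low-pass filter passes all frequencies below the cutoff frequency 83 kHz and attenuates higher frequencies.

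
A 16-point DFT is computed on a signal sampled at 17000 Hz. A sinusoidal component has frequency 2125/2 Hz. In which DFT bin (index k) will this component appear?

DFT frequency resolution = f_s/N = 17000/16 = 2125/2 Hz
Bin index k = f_signal / resolution = 2125/2 / 2125/2 = 1
The signal frequency 2125/2 Hz falls in DFT bin k = 1.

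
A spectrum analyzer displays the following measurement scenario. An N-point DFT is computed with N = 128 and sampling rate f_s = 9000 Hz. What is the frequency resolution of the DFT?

DFT frequency resolution = f_s / N
= 9000 / 128 = 1125/16 Hz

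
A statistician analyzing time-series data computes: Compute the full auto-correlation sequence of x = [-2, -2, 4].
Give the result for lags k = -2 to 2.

r_xx[k] = sum_m x[m]*x[m+k], indexed from 0, for k = -2 to 2:
  r_xx[-2] = x[2]*x[0] = -8
  r_xx[-1] = x[1]*x[0] + x[2]*x[1] = -4
  r_xx[0] = x[0]*x[0] + x[1]*x[1] + x[2]*x[2] = 24
  r_xx[1] = x[0]*x[1] + x[1]*x[2] = -4
  r_xx[2] = x[0]*x[2] = -8
r_xx = [-8, -4, 24, -4, -8]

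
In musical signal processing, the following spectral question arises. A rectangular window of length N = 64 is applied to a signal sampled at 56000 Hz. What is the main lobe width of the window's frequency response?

For a rectangular window of length N,
the main lobe width in frequency is 2*f_s/N.
= 2*56000/64 = 1750 Hz
This determines the minimum frequency separation for resolving two sinusoids.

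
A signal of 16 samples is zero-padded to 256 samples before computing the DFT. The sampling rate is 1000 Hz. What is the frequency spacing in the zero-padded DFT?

Original DFT: N = 16, resolution = f_s/N = 1000/16 = 125/2 Hz
Zero-padded DFT: N = 256, resolution = f_s/N = 1000/256 = 125/32 Hz
Zero-padding interpolates the spectrum (finer frequency grid)
but does NOT improve the true spectral resolution (ability to resolve close frequencies).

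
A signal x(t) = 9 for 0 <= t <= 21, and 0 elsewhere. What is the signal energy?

Energy = integral of |x(t)|^2 dt over the signal duration
= 9^2 * 21 = 81 * 21 = 1701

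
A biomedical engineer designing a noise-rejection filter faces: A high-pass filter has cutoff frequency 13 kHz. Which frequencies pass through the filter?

A high-pass filter passes all frequencies above the cutoff frequency 13 kHz and attenuates lower frequencies.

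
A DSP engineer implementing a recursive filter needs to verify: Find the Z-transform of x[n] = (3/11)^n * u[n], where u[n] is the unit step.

The Z-transform of a^n * u[n] is z/(z-a) for |z| > |a|.
Here a = 3/11, so X(z) = z/(z - (3/11)) = 11z/(11z - 3)
ROC: |z| > 3/11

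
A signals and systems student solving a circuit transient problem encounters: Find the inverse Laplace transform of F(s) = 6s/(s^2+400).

Standard pair: s/(s^2+w^2) <-> cos(wt)*u(t)
With k=6, w=20: f(t) = 6*cos(20t)*u(t)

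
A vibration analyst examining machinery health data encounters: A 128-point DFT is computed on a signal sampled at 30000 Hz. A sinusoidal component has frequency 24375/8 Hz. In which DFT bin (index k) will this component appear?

DFT frequency resolution = f_s/N = 30000/128 = 1875/8 Hz
Bin index k = f_signal / resolution = 24375/8 / 1875/8 = 13
The signal frequency 24375/8 Hz falls in DFT bin k = 13.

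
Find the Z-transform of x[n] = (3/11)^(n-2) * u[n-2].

Time-shifting property: if X(z) = Z{x[n]}, then Z{x[n-d]} = z^(-d) * X(z)
X(z) = z/(z - 3/11) for x[n] = (3/11)^n * u[n]
Z{x[n-2]} = z^(-2) * z/(z - 3/11) = z^(-1)/(z - 3/11)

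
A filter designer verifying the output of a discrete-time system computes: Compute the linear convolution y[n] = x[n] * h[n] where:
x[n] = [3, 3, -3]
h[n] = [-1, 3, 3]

y[n] = sum_k x[k]*h[n-k]. Output length = len(x) + len(h) - 1 = 3 + 3 - 1 = 5.
y[0] = 3*-1 = -3
y[1] = 3*-1 + 3*3 = 6
y[2] = -3*-1 + 3*3 + 3*3 = 21
y[3] = -3*3 + 3*3 = 0
y[4] = -3*3 = -9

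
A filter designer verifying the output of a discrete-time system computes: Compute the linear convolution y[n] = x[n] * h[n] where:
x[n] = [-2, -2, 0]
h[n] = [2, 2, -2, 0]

y[n] = sum_k x[k]*h[n-k]. Output length = len(x) + len(h) - 1 = 3 + 4 - 1 = 6.
y[0] = -2*2 = -4
y[1] = -2*2 + -2*2 = -8
y[2] = 0*2 + -2*2 + -2*-2 = 0
y[3] = 0*2 + -2*-2 + -2*0 = 4
y[4] = 0*-2 + -2*0 = 0
y[5] = 0*0 = 0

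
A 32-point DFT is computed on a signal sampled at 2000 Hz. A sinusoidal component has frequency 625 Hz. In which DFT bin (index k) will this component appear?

DFT frequency resolution = f_s/N = 2000/32 = 125/2 Hz
Bin index k = f_signal / resolution = 625 / 125/2 = 10
The signal frequency 625 Hz falls in DFT bin k = 10.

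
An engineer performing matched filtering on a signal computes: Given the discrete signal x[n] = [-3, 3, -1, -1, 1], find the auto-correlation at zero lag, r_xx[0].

The auto-correlation at zero lag r_xx[0] equals the signal energy.
r_xx[0] = sum of x[n]^2 = (-3)^2 + 3^2 + (-1)^2 + (-1)^2 + 1^2
= 9 + 9 + 1 + 1 + 1 = 21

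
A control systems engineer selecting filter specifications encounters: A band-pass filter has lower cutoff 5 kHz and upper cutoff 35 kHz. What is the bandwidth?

Bandwidth = f_high - f_low
= 35 kHz - 5 kHz = 30 kHz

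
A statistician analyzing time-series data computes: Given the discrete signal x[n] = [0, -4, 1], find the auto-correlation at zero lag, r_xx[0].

The auto-correlation at zero lag r_xx[0] equals the signal energy.
r_xx[0] = sum of x[n]^2 = 0^2 + (-4)^2 + 1^2
= 0 + 16 + 1 = 17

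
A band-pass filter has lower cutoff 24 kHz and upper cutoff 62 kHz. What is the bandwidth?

Bandwidth = f_high - f_low
= 62 kHz - 24 kHz = 38 kHz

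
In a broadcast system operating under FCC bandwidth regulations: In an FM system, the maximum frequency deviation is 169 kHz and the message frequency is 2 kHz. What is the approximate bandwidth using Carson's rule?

Carson's rule: BW = 2*(delta_f + f_m)
= 2*(169 + 2) kHz = 342 kHz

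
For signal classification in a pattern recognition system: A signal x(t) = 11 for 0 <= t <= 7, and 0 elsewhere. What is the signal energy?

Energy = integral of |x(t)|^2 dt over the signal duration
= 11^2 * 7 = 121 * 7 = 847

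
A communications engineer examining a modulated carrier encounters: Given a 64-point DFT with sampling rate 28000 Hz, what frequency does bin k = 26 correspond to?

The frequency of DFT bin k is: f_k = k * f_s / N
f_26 = 26 * 28000 / 64 = 11375 Hz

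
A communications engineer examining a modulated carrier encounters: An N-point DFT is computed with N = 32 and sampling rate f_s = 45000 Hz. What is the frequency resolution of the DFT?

DFT frequency resolution = f_s / N
= 45000 / 32 = 5625/4 Hz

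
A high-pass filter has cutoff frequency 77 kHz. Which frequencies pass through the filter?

A high-pass filter passes all frequencies above the cutoff frequency 77 kHz and attenuates lower frequencies.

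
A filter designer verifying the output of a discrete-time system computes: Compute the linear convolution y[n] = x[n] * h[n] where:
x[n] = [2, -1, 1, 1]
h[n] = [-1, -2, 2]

y[n] = sum_k x[k]*h[n-k]. Output length = len(x) + len(h) - 1 = 4 + 3 - 1 = 6.
y[0] = 2*-1 = -2
y[1] = -1*-1 + 2*-2 = -3
y[2] = 1*-1 + -1*-2 + 2*2 = 5
y[3] = 1*-1 + 1*-2 + -1*2 = -5
y[4] = 1*-2 + 1*2 = 0
y[5] = 1*2 = 2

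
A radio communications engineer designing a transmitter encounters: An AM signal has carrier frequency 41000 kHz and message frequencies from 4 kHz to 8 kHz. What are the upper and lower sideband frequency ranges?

Upper sideband (USB) = fc + [fm_low, fm_high] = 41000 + [4, 8] = [41004, 41008] kHz
Lower sideband (LSB) = fc - [fm_high, fm_low] = 41000 - [8, 4] = [40992, 40996] kHz
Total occupied spectrum: 40992 kHz to 41008 kHz (plus carrier at 41000 kHz)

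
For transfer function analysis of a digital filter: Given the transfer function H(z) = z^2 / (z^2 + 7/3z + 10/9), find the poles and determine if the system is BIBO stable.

Poles are roots of the denominator: z^2 + 7/3z + 10/9 = 0.
Quadratic formula: z = [-(7/3) +/- sqrt((7/3)^2 - 4*(10/9))] / 2
Discriminant = 49/9 - 40/9 = 1; sqrt = 1.
z = (-7/3 +/- 1) / 2 => z = -2/3 or z = -5/3.
|p1| = 5/3, |p2| = 2/3.
For BIBO stability, all poles must lie inside the unit circle (|p| < 1).
System is UNSTABLE since at least one |p| >= 1.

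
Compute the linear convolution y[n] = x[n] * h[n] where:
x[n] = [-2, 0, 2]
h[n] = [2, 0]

y[n] = sum_k x[k]*h[n-k]. Output length = len(x) + len(h) - 1 = 3 + 2 - 1 = 4.
y[0] = -2*2 = -4
y[1] = 0*2 + -2*0 = 0
y[2] = 2*2 + 0*0 = 4
y[3] = 2*0 = 0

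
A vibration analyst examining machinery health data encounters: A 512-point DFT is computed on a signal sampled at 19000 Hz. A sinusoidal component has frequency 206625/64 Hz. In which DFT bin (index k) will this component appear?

DFT frequency resolution = f_s/N = 19000/512 = 2375/64 Hz
Bin index k = f_signal / resolution = 206625/64 / 2375/64 = 87
The signal frequency 206625/64 Hz falls in DFT bin k = 87.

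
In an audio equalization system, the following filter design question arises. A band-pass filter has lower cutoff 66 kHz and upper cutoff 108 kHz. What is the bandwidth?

Bandwidth = f_high - f_low
= 108 kHz - 66 kHz = 42 kHz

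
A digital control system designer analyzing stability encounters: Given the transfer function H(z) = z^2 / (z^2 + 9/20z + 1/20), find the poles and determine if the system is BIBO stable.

Poles are roots of the denominator: z^2 + 9/20z + 1/20 = 0.
Quadratic formula: z = [-(9/20) +/- sqrt((9/20)^2 - 4*(1/20))] / 2
Discriminant = 81/400 - 1/5 = 1/400; sqrt = 1/20.
z = (-9/20 +/- 1/20) / 2 => z = -1/5 or z = -1/4.
|p1| = 1/4, |p2| = 1/5.
For BIBO stability, all poles must lie inside the unit circle (|p| < 1).
System is STABLE since both |p| < 1.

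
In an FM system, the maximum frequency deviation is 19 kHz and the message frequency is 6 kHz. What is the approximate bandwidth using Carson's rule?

Carson's rule: BW = 2*(delta_f + f_m)
= 2*(19 + 6) kHz = 50 kHz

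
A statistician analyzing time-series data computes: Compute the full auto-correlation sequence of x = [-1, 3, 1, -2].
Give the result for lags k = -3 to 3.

r_xx[k] = sum_m x[m]*x[m+k], indexed from 0, for k = -3 to 3:
  r_xx[-3] = x[3]*x[0] = 2
  r_xx[-2] = x[2]*x[0] + x[3]*x[1] = -7
  r_xx[-1] = x[1]*x[0] + x[2]*x[1] + x[3]*x[2] = -2
  r_xx[0] = x[0]*x[0] + x[1]*x[1] + x[2]*x[2] + x[3]*x[3] = 15
  r_xx[1] = x[0]*x[1] + x[1]*x[2] + x[2]*x[3] = -2
  r_xx[2] = x[0]*x[2] + x[1]*x[3] = -7
  r_xx[3] = x[0]*x[3] = 2
r_xx = [2, -7, -2, 15, -2, -7, 2]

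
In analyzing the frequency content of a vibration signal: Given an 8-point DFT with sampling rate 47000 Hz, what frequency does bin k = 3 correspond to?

The frequency of DFT bin k is: f_k = k * f_s / N
f_3 = 3 * 47000 / 8 = 17625 Hz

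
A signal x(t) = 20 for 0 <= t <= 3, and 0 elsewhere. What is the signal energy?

Energy = integral of |x(t)|^2 dt over the signal duration
= 20^2 * 3 = 400 * 3 = 1200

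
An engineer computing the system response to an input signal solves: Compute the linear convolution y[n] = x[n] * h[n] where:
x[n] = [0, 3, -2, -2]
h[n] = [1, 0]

y[n] = sum_k x[k]*h[n-k]. Output length = len(x) + len(h) - 1 = 4 + 2 - 1 = 5.
y[0] = 0*1 = 0
y[1] = 3*1 + 0*0 = 3
y[2] = -2*1 + 3*0 = -2
y[3] = -2*1 + -2*0 = -2
y[4] = -2*0 = 0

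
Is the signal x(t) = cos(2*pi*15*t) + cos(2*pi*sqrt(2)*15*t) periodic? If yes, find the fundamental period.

f1 = 15 Hz, f2 = 15*sqrt(2) Hz
Ratio f2/f1 = sqrt(2), which is irrational.
Since the frequency ratio is irrational, no common period exists.
The signal is not periodic.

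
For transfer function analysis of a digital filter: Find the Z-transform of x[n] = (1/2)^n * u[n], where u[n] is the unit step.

The Z-transform of a^n * u[n] is z/(z-a) for |z| > |a|.
Here a = 1/2, so X(z) = z/(z - (1/2)) = 2z/(2z - 1)
ROC: |z| > 1/2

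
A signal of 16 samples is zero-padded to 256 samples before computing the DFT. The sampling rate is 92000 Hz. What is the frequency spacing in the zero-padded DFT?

Original DFT: N = 16, resolution = f_s/N = 92000/16 = 5750 Hz
Zero-padded DFT: N = 256, resolution = f_s/N = 92000/256 = 2875/8 Hz
Zero-padding interpolates the spectrum (finer frequency grid)
but does NOT improve the true spectral resolution (ability to resolve close frequencies).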